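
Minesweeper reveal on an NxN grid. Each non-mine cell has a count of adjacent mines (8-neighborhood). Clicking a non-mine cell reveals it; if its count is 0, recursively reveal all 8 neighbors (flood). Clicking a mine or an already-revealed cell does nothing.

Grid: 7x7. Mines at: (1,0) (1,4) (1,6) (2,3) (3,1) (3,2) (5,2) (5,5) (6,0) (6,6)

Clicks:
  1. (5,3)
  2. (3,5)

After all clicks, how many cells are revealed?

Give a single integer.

Click 1 (5,3) count=1: revealed 1 new [(5,3)] -> total=1
Click 2 (3,5) count=0: revealed 9 new [(2,4) (2,5) (2,6) (3,4) (3,5) (3,6) (4,4) (4,5) (4,6)] -> total=10

Answer: 10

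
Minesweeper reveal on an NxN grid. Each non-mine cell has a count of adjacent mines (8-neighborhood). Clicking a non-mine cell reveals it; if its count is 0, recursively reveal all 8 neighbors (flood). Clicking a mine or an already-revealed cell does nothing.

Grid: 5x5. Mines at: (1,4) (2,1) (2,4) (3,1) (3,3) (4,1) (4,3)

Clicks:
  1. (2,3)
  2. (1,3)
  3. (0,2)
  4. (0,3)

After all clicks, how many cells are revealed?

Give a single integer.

Click 1 (2,3) count=3: revealed 1 new [(2,3)] -> total=1
Click 2 (1,3) count=2: revealed 1 new [(1,3)] -> total=2
Click 3 (0,2) count=0: revealed 7 new [(0,0) (0,1) (0,2) (0,3) (1,0) (1,1) (1,2)] -> total=9
Click 4 (0,3) count=1: revealed 0 new [(none)] -> total=9

Answer: 9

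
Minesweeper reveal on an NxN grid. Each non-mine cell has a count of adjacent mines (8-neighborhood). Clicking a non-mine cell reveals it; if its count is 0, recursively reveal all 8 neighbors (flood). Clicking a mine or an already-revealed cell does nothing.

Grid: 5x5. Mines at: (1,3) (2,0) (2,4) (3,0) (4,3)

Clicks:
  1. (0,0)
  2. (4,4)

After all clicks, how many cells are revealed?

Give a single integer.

Answer: 7

Derivation:
Click 1 (0,0) count=0: revealed 6 new [(0,0) (0,1) (0,2) (1,0) (1,1) (1,2)] -> total=6
Click 2 (4,4) count=1: revealed 1 new [(4,4)] -> total=7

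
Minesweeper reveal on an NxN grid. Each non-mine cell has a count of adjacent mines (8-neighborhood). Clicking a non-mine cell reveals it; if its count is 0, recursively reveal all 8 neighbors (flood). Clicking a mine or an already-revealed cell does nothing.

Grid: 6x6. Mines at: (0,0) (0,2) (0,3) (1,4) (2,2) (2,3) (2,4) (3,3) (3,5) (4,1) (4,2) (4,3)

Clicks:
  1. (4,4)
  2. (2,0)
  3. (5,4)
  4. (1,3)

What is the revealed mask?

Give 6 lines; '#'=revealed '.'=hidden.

Answer: ......
##.#..
##....
##....
....#.
....#.

Derivation:
Click 1 (4,4) count=3: revealed 1 new [(4,4)] -> total=1
Click 2 (2,0) count=0: revealed 6 new [(1,0) (1,1) (2,0) (2,1) (3,0) (3,1)] -> total=7
Click 3 (5,4) count=1: revealed 1 new [(5,4)] -> total=8
Click 4 (1,3) count=6: revealed 1 new [(1,3)] -> total=9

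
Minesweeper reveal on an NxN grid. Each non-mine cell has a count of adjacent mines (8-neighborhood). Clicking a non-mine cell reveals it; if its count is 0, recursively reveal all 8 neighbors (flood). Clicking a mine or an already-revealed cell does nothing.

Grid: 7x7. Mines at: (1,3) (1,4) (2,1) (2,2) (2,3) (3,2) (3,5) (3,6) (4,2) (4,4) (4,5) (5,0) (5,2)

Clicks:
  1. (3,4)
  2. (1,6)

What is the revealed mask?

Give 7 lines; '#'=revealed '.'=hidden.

Click 1 (3,4) count=4: revealed 1 new [(3,4)] -> total=1
Click 2 (1,6) count=0: revealed 6 new [(0,5) (0,6) (1,5) (1,6) (2,5) (2,6)] -> total=7

Answer: .....##
.....##
.....##
....#..
.......
.......
.......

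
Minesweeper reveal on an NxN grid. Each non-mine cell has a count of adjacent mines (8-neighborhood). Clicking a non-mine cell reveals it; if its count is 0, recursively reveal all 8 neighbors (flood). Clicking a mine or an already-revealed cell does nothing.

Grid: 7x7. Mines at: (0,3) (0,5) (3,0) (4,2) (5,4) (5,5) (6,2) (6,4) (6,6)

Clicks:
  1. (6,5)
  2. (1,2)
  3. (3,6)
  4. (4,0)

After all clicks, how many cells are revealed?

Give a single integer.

Click 1 (6,5) count=4: revealed 1 new [(6,5)] -> total=1
Click 2 (1,2) count=1: revealed 1 new [(1,2)] -> total=2
Click 3 (3,6) count=0: revealed 26 new [(0,0) (0,1) (0,2) (1,0) (1,1) (1,3) (1,4) (1,5) (1,6) (2,0) (2,1) (2,2) (2,3) (2,4) (2,5) (2,6) (3,1) (3,2) (3,3) (3,4) (3,5) (3,6) (4,3) (4,4) (4,5) (4,6)] -> total=28
Click 4 (4,0) count=1: revealed 1 new [(4,0)] -> total=29

Answer: 29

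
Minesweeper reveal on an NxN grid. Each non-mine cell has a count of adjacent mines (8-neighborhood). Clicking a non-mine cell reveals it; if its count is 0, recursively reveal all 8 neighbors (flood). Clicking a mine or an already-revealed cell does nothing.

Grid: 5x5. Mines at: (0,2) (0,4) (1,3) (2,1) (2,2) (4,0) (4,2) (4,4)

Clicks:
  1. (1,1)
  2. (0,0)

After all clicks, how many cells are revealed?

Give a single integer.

Answer: 4

Derivation:
Click 1 (1,1) count=3: revealed 1 new [(1,1)] -> total=1
Click 2 (0,0) count=0: revealed 3 new [(0,0) (0,1) (1,0)] -> total=4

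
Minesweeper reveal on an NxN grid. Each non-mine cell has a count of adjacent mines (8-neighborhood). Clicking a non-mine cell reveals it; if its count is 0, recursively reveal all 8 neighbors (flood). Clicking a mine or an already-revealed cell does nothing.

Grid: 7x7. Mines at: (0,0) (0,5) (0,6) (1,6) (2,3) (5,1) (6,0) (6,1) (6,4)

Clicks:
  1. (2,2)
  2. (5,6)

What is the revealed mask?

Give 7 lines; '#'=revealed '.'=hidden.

Answer: .......
.......
..#.###
..#####
..#####
..#####
.....##

Derivation:
Click 1 (2,2) count=1: revealed 1 new [(2,2)] -> total=1
Click 2 (5,6) count=0: revealed 20 new [(2,4) (2,5) (2,6) (3,2) (3,3) (3,4) (3,5) (3,6) (4,2) (4,3) (4,4) (4,5) (4,6) (5,2) (5,3) (5,4) (5,5) (5,6) (6,5) (6,6)] -> total=21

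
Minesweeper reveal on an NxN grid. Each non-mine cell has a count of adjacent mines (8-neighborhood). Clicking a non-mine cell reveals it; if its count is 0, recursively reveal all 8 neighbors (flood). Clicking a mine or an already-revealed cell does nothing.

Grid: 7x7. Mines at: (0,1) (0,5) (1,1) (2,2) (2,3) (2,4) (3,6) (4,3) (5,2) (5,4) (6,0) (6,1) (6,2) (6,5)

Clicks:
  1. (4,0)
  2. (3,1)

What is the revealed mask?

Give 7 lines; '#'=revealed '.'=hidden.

Click 1 (4,0) count=0: revealed 8 new [(2,0) (2,1) (3,0) (3,1) (4,0) (4,1) (5,0) (5,1)] -> total=8
Click 2 (3,1) count=1: revealed 0 new [(none)] -> total=8

Answer: .......
.......
##.....
##.....
##.....
##.....
.......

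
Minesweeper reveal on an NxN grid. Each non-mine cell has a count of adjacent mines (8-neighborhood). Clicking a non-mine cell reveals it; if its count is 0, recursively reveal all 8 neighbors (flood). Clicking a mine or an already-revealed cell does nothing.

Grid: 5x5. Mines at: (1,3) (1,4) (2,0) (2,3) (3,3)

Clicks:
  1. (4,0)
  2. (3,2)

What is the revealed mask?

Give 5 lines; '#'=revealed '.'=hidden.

Click 1 (4,0) count=0: revealed 6 new [(3,0) (3,1) (3,2) (4,0) (4,1) (4,2)] -> total=6
Click 2 (3,2) count=2: revealed 0 new [(none)] -> total=6

Answer: .....
.....
.....
###..
###..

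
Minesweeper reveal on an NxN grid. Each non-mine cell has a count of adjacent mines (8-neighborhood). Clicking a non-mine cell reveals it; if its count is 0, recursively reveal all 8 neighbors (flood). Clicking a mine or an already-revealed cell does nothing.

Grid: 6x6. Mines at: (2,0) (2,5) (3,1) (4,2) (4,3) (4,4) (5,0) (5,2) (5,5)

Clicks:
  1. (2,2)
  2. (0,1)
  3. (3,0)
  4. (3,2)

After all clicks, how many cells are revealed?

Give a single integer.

Click 1 (2,2) count=1: revealed 1 new [(2,2)] -> total=1
Click 2 (0,1) count=0: revealed 18 new [(0,0) (0,1) (0,2) (0,3) (0,4) (0,5) (1,0) (1,1) (1,2) (1,3) (1,4) (1,5) (2,1) (2,3) (2,4) (3,2) (3,3) (3,4)] -> total=19
Click 3 (3,0) count=2: revealed 1 new [(3,0)] -> total=20
Click 4 (3,2) count=3: revealed 0 new [(none)] -> total=20

Answer: 20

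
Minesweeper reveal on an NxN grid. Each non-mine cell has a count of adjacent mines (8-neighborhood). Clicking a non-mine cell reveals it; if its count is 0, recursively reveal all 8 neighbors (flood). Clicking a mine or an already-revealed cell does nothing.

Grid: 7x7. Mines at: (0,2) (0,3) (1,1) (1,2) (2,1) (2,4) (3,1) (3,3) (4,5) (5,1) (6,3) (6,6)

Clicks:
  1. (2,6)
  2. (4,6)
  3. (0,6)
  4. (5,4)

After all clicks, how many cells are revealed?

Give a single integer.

Click 1 (2,6) count=0: revealed 10 new [(0,4) (0,5) (0,6) (1,4) (1,5) (1,6) (2,5) (2,6) (3,5) (3,6)] -> total=10
Click 2 (4,6) count=1: revealed 1 new [(4,6)] -> total=11
Click 3 (0,6) count=0: revealed 0 new [(none)] -> total=11
Click 4 (5,4) count=2: revealed 1 new [(5,4)] -> total=12

Answer: 12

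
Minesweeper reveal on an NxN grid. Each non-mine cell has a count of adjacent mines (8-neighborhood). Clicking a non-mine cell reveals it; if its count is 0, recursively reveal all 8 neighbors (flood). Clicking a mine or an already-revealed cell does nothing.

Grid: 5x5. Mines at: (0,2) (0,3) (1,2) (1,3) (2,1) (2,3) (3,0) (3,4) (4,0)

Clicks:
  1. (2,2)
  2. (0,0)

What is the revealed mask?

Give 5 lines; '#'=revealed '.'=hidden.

Answer: ##...
##...
..#..
.....
.....

Derivation:
Click 1 (2,2) count=4: revealed 1 new [(2,2)] -> total=1
Click 2 (0,0) count=0: revealed 4 new [(0,0) (0,1) (1,0) (1,1)] -> total=5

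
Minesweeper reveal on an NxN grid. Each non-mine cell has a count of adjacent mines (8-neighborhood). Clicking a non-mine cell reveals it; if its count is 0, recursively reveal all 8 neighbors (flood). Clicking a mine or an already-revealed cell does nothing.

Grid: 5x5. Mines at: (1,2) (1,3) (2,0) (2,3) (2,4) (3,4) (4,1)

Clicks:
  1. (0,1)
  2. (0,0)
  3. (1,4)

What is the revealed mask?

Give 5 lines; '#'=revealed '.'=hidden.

Click 1 (0,1) count=1: revealed 1 new [(0,1)] -> total=1
Click 2 (0,0) count=0: revealed 3 new [(0,0) (1,0) (1,1)] -> total=4
Click 3 (1,4) count=3: revealed 1 new [(1,4)] -> total=5

Answer: ##...
##..#
.....
.....
.....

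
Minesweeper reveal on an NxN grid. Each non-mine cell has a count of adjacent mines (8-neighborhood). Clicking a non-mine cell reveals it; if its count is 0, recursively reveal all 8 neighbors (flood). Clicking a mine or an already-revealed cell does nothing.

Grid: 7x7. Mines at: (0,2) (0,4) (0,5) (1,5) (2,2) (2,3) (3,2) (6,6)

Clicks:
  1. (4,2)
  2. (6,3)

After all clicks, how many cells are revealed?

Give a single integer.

Answer: 35

Derivation:
Click 1 (4,2) count=1: revealed 1 new [(4,2)] -> total=1
Click 2 (6,3) count=0: revealed 34 new [(0,0) (0,1) (1,0) (1,1) (2,0) (2,1) (2,4) (2,5) (2,6) (3,0) (3,1) (3,3) (3,4) (3,5) (3,6) (4,0) (4,1) (4,3) (4,4) (4,5) (4,6) (5,0) (5,1) (5,2) (5,3) (5,4) (5,5) (5,6) (6,0) (6,1) (6,2) (6,3) (6,4) (6,5)] -> total=35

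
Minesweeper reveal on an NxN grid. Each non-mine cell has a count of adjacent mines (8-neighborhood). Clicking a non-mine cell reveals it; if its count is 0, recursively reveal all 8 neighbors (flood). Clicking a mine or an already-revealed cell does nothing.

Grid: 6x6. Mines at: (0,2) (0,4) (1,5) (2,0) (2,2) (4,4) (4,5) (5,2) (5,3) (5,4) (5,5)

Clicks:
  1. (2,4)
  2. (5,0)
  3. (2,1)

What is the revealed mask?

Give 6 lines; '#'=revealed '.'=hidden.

Click 1 (2,4) count=1: revealed 1 new [(2,4)] -> total=1
Click 2 (5,0) count=0: revealed 6 new [(3,0) (3,1) (4,0) (4,1) (5,0) (5,1)] -> total=7
Click 3 (2,1) count=2: revealed 1 new [(2,1)] -> total=8

Answer: ......
......
.#..#.
##....
##....
##....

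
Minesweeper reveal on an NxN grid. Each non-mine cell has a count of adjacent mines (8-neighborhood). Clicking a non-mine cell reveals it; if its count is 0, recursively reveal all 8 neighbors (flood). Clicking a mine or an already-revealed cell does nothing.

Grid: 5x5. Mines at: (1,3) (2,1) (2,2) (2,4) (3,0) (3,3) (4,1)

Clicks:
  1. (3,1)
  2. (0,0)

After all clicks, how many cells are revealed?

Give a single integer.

Click 1 (3,1) count=4: revealed 1 new [(3,1)] -> total=1
Click 2 (0,0) count=0: revealed 6 new [(0,0) (0,1) (0,2) (1,0) (1,1) (1,2)] -> total=7

Answer: 7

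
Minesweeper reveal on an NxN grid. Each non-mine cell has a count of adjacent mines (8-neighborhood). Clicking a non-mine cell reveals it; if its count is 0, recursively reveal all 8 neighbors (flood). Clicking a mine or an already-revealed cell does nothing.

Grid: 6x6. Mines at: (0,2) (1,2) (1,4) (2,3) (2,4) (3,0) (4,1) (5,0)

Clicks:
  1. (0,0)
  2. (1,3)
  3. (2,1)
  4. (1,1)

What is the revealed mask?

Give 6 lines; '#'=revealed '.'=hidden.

Click 1 (0,0) count=0: revealed 6 new [(0,0) (0,1) (1,0) (1,1) (2,0) (2,1)] -> total=6
Click 2 (1,3) count=5: revealed 1 new [(1,3)] -> total=7
Click 3 (2,1) count=2: revealed 0 new [(none)] -> total=7
Click 4 (1,1) count=2: revealed 0 new [(none)] -> total=7

Answer: ##....
##.#..
##....
......
......
......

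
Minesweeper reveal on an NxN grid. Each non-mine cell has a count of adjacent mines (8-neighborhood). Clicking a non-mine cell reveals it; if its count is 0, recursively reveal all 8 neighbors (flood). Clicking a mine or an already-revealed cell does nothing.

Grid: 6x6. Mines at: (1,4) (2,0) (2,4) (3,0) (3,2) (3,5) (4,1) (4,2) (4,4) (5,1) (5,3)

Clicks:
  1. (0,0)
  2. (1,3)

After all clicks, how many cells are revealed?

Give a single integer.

Answer: 11

Derivation:
Click 1 (0,0) count=0: revealed 11 new [(0,0) (0,1) (0,2) (0,3) (1,0) (1,1) (1,2) (1,3) (2,1) (2,2) (2,3)] -> total=11
Click 2 (1,3) count=2: revealed 0 new [(none)] -> total=11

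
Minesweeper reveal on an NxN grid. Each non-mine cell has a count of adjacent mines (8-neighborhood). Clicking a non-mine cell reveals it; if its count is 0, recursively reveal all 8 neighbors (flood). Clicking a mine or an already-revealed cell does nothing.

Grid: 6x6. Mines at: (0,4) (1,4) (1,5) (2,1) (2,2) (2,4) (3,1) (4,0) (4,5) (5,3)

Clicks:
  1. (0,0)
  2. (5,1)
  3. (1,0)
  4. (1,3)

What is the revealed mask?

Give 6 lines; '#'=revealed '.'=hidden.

Click 1 (0,0) count=0: revealed 8 new [(0,0) (0,1) (0,2) (0,3) (1,0) (1,1) (1,2) (1,3)] -> total=8
Click 2 (5,1) count=1: revealed 1 new [(5,1)] -> total=9
Click 3 (1,0) count=1: revealed 0 new [(none)] -> total=9
Click 4 (1,3) count=4: revealed 0 new [(none)] -> total=9

Answer: ####..
####..
......
......
......
.#....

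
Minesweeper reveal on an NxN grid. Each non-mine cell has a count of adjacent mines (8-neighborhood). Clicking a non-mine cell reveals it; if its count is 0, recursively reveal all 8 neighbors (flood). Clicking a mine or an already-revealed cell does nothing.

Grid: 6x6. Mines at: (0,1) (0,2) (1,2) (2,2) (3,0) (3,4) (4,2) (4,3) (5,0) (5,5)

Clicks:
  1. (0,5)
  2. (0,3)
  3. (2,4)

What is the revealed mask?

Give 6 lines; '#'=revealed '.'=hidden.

Click 1 (0,5) count=0: revealed 9 new [(0,3) (0,4) (0,5) (1,3) (1,4) (1,5) (2,3) (2,4) (2,5)] -> total=9
Click 2 (0,3) count=2: revealed 0 new [(none)] -> total=9
Click 3 (2,4) count=1: revealed 0 new [(none)] -> total=9

Answer: ...###
...###
...###
......
......
......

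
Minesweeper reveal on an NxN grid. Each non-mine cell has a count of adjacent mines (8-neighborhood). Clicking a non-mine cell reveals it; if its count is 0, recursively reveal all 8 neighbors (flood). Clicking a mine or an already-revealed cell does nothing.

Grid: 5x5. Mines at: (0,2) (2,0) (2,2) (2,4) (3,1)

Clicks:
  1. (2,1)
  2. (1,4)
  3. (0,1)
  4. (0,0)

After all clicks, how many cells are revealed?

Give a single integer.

Answer: 6

Derivation:
Click 1 (2,1) count=3: revealed 1 new [(2,1)] -> total=1
Click 2 (1,4) count=1: revealed 1 new [(1,4)] -> total=2
Click 3 (0,1) count=1: revealed 1 new [(0,1)] -> total=3
Click 4 (0,0) count=0: revealed 3 new [(0,0) (1,0) (1,1)] -> total=6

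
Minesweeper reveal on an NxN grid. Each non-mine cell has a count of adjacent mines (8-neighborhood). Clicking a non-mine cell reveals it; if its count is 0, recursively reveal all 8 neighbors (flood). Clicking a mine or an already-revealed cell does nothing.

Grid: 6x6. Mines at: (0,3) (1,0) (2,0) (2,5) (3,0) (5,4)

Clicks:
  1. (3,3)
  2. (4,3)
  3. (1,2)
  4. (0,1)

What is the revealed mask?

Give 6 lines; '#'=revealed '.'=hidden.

Answer: .#....
.####.
.####.
.####.
#####.
####..

Derivation:
Click 1 (3,3) count=0: revealed 21 new [(1,1) (1,2) (1,3) (1,4) (2,1) (2,2) (2,3) (2,4) (3,1) (3,2) (3,3) (3,4) (4,0) (4,1) (4,2) (4,3) (4,4) (5,0) (5,1) (5,2) (5,3)] -> total=21
Click 2 (4,3) count=1: revealed 0 new [(none)] -> total=21
Click 3 (1,2) count=1: revealed 0 new [(none)] -> total=21
Click 4 (0,1) count=1: revealed 1 new [(0,1)] -> total=22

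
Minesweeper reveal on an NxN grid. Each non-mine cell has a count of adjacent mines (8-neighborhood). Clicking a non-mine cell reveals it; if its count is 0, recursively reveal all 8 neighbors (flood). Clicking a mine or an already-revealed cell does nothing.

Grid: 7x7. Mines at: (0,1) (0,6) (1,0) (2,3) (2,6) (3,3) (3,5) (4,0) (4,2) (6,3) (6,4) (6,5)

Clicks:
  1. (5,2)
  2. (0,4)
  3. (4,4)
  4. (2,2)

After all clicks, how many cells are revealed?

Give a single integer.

Answer: 11

Derivation:
Click 1 (5,2) count=2: revealed 1 new [(5,2)] -> total=1
Click 2 (0,4) count=0: revealed 8 new [(0,2) (0,3) (0,4) (0,5) (1,2) (1,3) (1,4) (1,5)] -> total=9
Click 3 (4,4) count=2: revealed 1 new [(4,4)] -> total=10
Click 4 (2,2) count=2: revealed 1 new [(2,2)] -> total=11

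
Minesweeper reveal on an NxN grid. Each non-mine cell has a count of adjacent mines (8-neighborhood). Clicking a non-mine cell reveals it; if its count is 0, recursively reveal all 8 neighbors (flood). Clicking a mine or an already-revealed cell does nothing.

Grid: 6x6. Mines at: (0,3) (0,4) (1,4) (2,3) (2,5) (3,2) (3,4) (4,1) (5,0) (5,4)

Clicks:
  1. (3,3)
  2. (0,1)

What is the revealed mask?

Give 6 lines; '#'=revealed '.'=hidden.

Answer: ###...
###...
###...
##.#..
......
......

Derivation:
Click 1 (3,3) count=3: revealed 1 new [(3,3)] -> total=1
Click 2 (0,1) count=0: revealed 11 new [(0,0) (0,1) (0,2) (1,0) (1,1) (1,2) (2,0) (2,1) (2,2) (3,0) (3,1)] -> total=12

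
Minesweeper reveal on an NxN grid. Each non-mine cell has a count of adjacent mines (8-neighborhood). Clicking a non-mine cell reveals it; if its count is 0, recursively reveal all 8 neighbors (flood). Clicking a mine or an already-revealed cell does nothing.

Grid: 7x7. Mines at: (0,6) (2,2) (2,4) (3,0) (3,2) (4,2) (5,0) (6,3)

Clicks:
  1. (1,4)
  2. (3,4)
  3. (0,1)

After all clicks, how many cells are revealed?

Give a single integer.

Answer: 15

Derivation:
Click 1 (1,4) count=1: revealed 1 new [(1,4)] -> total=1
Click 2 (3,4) count=1: revealed 1 new [(3,4)] -> total=2
Click 3 (0,1) count=0: revealed 13 new [(0,0) (0,1) (0,2) (0,3) (0,4) (0,5) (1,0) (1,1) (1,2) (1,3) (1,5) (2,0) (2,1)] -> total=15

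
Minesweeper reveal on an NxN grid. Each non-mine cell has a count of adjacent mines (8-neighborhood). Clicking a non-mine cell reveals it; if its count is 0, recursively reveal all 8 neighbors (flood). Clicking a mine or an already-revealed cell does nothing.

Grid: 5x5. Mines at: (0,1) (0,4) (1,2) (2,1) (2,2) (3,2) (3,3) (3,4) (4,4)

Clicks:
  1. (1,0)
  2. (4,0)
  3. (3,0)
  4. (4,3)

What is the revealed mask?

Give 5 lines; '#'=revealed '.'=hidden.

Answer: .....
#....
.....
##...
##.#.

Derivation:
Click 1 (1,0) count=2: revealed 1 new [(1,0)] -> total=1
Click 2 (4,0) count=0: revealed 4 new [(3,0) (3,1) (4,0) (4,1)] -> total=5
Click 3 (3,0) count=1: revealed 0 new [(none)] -> total=5
Click 4 (4,3) count=4: revealed 1 new [(4,3)] -> total=6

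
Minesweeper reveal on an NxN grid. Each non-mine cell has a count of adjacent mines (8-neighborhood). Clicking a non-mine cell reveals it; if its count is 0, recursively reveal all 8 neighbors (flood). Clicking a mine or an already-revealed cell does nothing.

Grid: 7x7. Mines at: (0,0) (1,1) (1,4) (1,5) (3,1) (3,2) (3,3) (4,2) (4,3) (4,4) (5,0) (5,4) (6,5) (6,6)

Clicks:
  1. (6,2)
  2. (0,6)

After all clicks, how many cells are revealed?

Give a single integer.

Answer: 7

Derivation:
Click 1 (6,2) count=0: revealed 6 new [(5,1) (5,2) (5,3) (6,1) (6,2) (6,3)] -> total=6
Click 2 (0,6) count=1: revealed 1 new [(0,6)] -> total=7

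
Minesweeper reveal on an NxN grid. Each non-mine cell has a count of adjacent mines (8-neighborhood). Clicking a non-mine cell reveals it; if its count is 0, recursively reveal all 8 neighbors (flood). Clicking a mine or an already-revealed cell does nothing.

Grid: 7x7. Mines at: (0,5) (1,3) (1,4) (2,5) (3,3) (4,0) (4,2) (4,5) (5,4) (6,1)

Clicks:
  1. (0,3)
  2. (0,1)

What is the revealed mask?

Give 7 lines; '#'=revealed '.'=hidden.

Click 1 (0,3) count=2: revealed 1 new [(0,3)] -> total=1
Click 2 (0,1) count=0: revealed 12 new [(0,0) (0,1) (0,2) (1,0) (1,1) (1,2) (2,0) (2,1) (2,2) (3,0) (3,1) (3,2)] -> total=13

Answer: ####...
###....
###....
###....
.......
.......
.......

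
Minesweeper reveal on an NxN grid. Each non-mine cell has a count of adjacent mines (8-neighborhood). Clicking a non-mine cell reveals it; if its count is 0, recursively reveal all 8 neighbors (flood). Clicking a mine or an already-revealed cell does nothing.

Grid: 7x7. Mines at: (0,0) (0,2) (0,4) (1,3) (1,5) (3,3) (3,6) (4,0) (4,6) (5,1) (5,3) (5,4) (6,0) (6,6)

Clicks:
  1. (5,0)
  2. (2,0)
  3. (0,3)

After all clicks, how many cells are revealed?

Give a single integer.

Click 1 (5,0) count=3: revealed 1 new [(5,0)] -> total=1
Click 2 (2,0) count=0: revealed 9 new [(1,0) (1,1) (1,2) (2,0) (2,1) (2,2) (3,0) (3,1) (3,2)] -> total=10
Click 3 (0,3) count=3: revealed 1 new [(0,3)] -> total=11

Answer: 11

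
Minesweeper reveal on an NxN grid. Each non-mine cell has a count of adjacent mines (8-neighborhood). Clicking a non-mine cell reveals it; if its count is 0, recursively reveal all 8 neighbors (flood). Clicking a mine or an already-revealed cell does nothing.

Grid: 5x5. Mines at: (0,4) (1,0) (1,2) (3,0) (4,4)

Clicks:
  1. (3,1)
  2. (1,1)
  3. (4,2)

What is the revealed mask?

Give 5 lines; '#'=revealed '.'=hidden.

Answer: .....
.#...
.###.
.###.
.###.

Derivation:
Click 1 (3,1) count=1: revealed 1 new [(3,1)] -> total=1
Click 2 (1,1) count=2: revealed 1 new [(1,1)] -> total=2
Click 3 (4,2) count=0: revealed 8 new [(2,1) (2,2) (2,3) (3,2) (3,3) (4,1) (4,2) (4,3)] -> total=10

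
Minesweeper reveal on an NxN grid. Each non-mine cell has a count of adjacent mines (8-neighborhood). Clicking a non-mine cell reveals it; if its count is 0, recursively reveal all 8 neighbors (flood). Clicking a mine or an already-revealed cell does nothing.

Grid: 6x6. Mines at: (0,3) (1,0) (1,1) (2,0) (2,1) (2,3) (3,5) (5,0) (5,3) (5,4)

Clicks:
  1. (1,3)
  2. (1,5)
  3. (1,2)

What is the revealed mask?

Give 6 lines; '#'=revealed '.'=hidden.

Click 1 (1,3) count=2: revealed 1 new [(1,3)] -> total=1
Click 2 (1,5) count=0: revealed 6 new [(0,4) (0,5) (1,4) (1,5) (2,4) (2,5)] -> total=7
Click 3 (1,2) count=4: revealed 1 new [(1,2)] -> total=8

Answer: ....##
..####
....##
......
......
......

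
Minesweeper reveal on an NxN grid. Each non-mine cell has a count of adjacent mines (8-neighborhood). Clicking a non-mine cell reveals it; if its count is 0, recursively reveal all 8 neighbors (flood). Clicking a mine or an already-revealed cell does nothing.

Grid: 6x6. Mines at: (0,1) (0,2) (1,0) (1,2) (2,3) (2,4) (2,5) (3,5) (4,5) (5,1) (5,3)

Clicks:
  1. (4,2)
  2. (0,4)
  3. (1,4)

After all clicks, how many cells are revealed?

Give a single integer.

Answer: 7

Derivation:
Click 1 (4,2) count=2: revealed 1 new [(4,2)] -> total=1
Click 2 (0,4) count=0: revealed 6 new [(0,3) (0,4) (0,5) (1,3) (1,4) (1,5)] -> total=7
Click 3 (1,4) count=3: revealed 0 new [(none)] -> total=7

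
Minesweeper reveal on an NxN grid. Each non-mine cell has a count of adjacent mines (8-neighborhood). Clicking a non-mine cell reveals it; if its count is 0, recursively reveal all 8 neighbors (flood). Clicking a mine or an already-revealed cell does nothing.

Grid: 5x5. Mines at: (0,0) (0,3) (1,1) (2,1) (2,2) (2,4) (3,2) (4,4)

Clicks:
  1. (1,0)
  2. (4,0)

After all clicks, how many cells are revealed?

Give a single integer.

Click 1 (1,0) count=3: revealed 1 new [(1,0)] -> total=1
Click 2 (4,0) count=0: revealed 4 new [(3,0) (3,1) (4,0) (4,1)] -> total=5

Answer: 5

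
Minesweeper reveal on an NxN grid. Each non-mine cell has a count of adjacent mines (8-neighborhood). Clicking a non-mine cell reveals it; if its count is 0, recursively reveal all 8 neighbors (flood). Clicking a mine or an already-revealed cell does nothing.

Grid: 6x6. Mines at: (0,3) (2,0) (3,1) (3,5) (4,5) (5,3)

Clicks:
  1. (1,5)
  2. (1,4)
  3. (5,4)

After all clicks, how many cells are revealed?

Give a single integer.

Answer: 7

Derivation:
Click 1 (1,5) count=0: revealed 6 new [(0,4) (0,5) (1,4) (1,5) (2,4) (2,5)] -> total=6
Click 2 (1,4) count=1: revealed 0 new [(none)] -> total=6
Click 3 (5,4) count=2: revealed 1 new [(5,4)] -> total=7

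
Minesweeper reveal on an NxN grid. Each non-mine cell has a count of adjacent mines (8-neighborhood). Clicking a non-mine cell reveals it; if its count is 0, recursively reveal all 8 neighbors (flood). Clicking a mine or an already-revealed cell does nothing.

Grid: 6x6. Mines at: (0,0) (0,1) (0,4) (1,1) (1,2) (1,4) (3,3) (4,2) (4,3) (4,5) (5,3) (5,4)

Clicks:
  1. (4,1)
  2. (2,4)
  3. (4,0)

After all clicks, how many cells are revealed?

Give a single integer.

Answer: 9

Derivation:
Click 1 (4,1) count=1: revealed 1 new [(4,1)] -> total=1
Click 2 (2,4) count=2: revealed 1 new [(2,4)] -> total=2
Click 3 (4,0) count=0: revealed 7 new [(2,0) (2,1) (3,0) (3,1) (4,0) (5,0) (5,1)] -> total=9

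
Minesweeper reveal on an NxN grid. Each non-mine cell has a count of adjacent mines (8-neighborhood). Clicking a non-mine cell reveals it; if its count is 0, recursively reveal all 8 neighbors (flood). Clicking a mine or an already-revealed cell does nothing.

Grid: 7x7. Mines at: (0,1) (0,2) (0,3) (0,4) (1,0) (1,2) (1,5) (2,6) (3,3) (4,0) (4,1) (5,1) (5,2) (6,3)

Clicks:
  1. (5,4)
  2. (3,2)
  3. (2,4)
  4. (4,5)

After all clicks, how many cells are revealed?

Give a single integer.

Click 1 (5,4) count=1: revealed 1 new [(5,4)] -> total=1
Click 2 (3,2) count=2: revealed 1 new [(3,2)] -> total=2
Click 3 (2,4) count=2: revealed 1 new [(2,4)] -> total=3
Click 4 (4,5) count=0: revealed 11 new [(3,4) (3,5) (3,6) (4,4) (4,5) (4,6) (5,5) (5,6) (6,4) (6,5) (6,6)] -> total=14

Answer: 14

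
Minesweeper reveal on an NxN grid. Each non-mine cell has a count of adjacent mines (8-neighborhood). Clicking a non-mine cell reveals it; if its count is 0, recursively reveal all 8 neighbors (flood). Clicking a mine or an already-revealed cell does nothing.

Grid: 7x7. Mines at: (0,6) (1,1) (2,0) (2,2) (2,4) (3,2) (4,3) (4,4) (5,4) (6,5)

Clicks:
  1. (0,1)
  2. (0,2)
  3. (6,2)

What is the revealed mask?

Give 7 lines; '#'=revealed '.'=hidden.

Click 1 (0,1) count=1: revealed 1 new [(0,1)] -> total=1
Click 2 (0,2) count=1: revealed 1 new [(0,2)] -> total=2
Click 3 (6,2) count=0: revealed 13 new [(3,0) (3,1) (4,0) (4,1) (4,2) (5,0) (5,1) (5,2) (5,3) (6,0) (6,1) (6,2) (6,3)] -> total=15

Answer: .##....
.......
.......
##.....
###....
####...
####...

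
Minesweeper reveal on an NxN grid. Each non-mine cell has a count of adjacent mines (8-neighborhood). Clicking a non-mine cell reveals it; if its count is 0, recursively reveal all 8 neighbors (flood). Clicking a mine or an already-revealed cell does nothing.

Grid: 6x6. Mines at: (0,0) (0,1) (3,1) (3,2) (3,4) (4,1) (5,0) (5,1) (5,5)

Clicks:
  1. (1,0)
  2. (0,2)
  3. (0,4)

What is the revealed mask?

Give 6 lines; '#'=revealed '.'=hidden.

Answer: ..####
#.####
..####
......
......
......

Derivation:
Click 1 (1,0) count=2: revealed 1 new [(1,0)] -> total=1
Click 2 (0,2) count=1: revealed 1 new [(0,2)] -> total=2
Click 3 (0,4) count=0: revealed 11 new [(0,3) (0,4) (0,5) (1,2) (1,3) (1,4) (1,5) (2,2) (2,3) (2,4) (2,5)] -> total=13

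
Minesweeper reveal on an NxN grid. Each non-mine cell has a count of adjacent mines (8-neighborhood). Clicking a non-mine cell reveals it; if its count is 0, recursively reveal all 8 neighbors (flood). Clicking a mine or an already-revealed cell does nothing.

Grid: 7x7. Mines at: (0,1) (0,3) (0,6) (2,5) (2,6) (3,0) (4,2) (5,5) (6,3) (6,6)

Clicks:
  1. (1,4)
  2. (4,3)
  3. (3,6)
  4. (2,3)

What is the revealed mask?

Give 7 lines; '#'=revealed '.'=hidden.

Answer: .......
.####..
.####..
.####.#
...#...
.......
.......

Derivation:
Click 1 (1,4) count=2: revealed 1 new [(1,4)] -> total=1
Click 2 (4,3) count=1: revealed 1 new [(4,3)] -> total=2
Click 3 (3,6) count=2: revealed 1 new [(3,6)] -> total=3
Click 4 (2,3) count=0: revealed 11 new [(1,1) (1,2) (1,3) (2,1) (2,2) (2,3) (2,4) (3,1) (3,2) (3,3) (3,4)] -> total=14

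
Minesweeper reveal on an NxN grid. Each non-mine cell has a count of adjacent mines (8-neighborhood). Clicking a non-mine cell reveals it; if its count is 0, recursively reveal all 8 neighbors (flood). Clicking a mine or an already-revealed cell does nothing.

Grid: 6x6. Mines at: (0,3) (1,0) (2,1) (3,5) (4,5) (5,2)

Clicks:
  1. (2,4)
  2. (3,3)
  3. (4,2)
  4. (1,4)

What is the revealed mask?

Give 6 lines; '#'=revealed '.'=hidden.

Answer: ......
..###.
..###.
..###.
..###.
......

Derivation:
Click 1 (2,4) count=1: revealed 1 new [(2,4)] -> total=1
Click 2 (3,3) count=0: revealed 11 new [(1,2) (1,3) (1,4) (2,2) (2,3) (3,2) (3,3) (3,4) (4,2) (4,3) (4,4)] -> total=12
Click 3 (4,2) count=1: revealed 0 new [(none)] -> total=12
Click 4 (1,4) count=1: revealed 0 new [(none)] -> total=12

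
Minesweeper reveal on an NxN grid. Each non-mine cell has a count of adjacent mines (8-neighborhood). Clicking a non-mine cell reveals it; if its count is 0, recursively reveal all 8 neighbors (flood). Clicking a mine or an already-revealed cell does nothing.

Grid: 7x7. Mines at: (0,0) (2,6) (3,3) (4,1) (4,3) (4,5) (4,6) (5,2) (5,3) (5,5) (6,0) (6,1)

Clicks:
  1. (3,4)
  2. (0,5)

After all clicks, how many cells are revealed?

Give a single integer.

Click 1 (3,4) count=3: revealed 1 new [(3,4)] -> total=1
Click 2 (0,5) count=0: revealed 22 new [(0,1) (0,2) (0,3) (0,4) (0,5) (0,6) (1,0) (1,1) (1,2) (1,3) (1,4) (1,5) (1,6) (2,0) (2,1) (2,2) (2,3) (2,4) (2,5) (3,0) (3,1) (3,2)] -> total=23

Answer: 23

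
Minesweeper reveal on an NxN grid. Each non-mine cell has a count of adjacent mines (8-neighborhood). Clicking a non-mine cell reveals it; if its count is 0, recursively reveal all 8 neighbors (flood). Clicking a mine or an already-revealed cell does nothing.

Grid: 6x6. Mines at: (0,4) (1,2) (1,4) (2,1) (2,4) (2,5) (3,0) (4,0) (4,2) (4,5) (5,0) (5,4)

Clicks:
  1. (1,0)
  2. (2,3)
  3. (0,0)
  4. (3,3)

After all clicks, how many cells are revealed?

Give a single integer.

Click 1 (1,0) count=1: revealed 1 new [(1,0)] -> total=1
Click 2 (2,3) count=3: revealed 1 new [(2,3)] -> total=2
Click 3 (0,0) count=0: revealed 3 new [(0,0) (0,1) (1,1)] -> total=5
Click 4 (3,3) count=2: revealed 1 new [(3,3)] -> total=6

Answer: 6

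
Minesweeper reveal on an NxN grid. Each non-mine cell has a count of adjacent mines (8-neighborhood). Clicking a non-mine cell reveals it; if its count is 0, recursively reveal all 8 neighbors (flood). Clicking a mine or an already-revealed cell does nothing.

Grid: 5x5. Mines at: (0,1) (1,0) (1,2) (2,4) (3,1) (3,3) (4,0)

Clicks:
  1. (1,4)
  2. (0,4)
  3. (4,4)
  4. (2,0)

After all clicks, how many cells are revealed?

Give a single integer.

Answer: 6

Derivation:
Click 1 (1,4) count=1: revealed 1 new [(1,4)] -> total=1
Click 2 (0,4) count=0: revealed 3 new [(0,3) (0,4) (1,3)] -> total=4
Click 3 (4,4) count=1: revealed 1 new [(4,4)] -> total=5
Click 4 (2,0) count=2: revealed 1 new [(2,0)] -> total=6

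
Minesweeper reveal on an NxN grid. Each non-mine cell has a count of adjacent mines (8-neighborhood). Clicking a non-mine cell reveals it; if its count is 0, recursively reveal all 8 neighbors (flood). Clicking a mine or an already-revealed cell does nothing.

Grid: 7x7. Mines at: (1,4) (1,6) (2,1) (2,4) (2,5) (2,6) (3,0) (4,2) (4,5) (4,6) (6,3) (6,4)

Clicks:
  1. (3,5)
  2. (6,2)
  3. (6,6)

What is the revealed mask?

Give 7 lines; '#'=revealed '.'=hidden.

Answer: .......
.......
.......
.....#.
.......
.....##
..#..##

Derivation:
Click 1 (3,5) count=5: revealed 1 new [(3,5)] -> total=1
Click 2 (6,2) count=1: revealed 1 new [(6,2)] -> total=2
Click 3 (6,6) count=0: revealed 4 new [(5,5) (5,6) (6,5) (6,6)] -> total=6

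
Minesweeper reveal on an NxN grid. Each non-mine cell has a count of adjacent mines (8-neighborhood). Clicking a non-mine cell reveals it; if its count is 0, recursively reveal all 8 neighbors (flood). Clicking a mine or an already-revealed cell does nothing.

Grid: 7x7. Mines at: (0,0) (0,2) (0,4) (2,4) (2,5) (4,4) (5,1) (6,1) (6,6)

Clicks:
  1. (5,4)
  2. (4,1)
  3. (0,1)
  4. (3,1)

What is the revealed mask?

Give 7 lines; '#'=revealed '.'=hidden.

Click 1 (5,4) count=1: revealed 1 new [(5,4)] -> total=1
Click 2 (4,1) count=1: revealed 1 new [(4,1)] -> total=2
Click 3 (0,1) count=2: revealed 1 new [(0,1)] -> total=3
Click 4 (3,1) count=0: revealed 15 new [(1,0) (1,1) (1,2) (1,3) (2,0) (2,1) (2,2) (2,3) (3,0) (3,1) (3,2) (3,3) (4,0) (4,2) (4,3)] -> total=18

Answer: .#.....
####...
####...
####...
####...
....#..
.......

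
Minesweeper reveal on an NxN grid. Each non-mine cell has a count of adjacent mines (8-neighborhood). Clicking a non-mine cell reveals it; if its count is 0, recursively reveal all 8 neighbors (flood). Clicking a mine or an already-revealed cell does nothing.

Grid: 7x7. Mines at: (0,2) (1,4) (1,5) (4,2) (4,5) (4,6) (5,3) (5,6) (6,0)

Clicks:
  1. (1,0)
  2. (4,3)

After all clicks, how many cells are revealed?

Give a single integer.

Answer: 19

Derivation:
Click 1 (1,0) count=0: revealed 18 new [(0,0) (0,1) (1,0) (1,1) (1,2) (1,3) (2,0) (2,1) (2,2) (2,3) (3,0) (3,1) (3,2) (3,3) (4,0) (4,1) (5,0) (5,1)] -> total=18
Click 2 (4,3) count=2: revealed 1 new [(4,3)] -> total=19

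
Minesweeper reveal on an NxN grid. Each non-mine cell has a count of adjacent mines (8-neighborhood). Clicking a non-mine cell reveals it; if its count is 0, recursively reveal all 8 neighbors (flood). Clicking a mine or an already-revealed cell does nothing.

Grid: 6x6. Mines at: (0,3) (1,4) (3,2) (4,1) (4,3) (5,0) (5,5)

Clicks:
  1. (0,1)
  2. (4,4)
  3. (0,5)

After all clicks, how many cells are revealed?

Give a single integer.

Answer: 13

Derivation:
Click 1 (0,1) count=0: revealed 11 new [(0,0) (0,1) (0,2) (1,0) (1,1) (1,2) (2,0) (2,1) (2,2) (3,0) (3,1)] -> total=11
Click 2 (4,4) count=2: revealed 1 new [(4,4)] -> total=12
Click 3 (0,5) count=1: revealed 1 new [(0,5)] -> total=13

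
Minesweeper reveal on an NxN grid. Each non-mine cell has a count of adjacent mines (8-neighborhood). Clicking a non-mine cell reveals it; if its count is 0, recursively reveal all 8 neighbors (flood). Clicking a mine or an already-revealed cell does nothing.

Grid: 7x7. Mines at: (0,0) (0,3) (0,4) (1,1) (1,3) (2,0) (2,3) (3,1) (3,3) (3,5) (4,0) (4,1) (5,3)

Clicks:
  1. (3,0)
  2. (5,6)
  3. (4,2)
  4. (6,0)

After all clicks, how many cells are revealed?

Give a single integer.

Answer: 17

Derivation:
Click 1 (3,0) count=4: revealed 1 new [(3,0)] -> total=1
Click 2 (5,6) count=0: revealed 9 new [(4,4) (4,5) (4,6) (5,4) (5,5) (5,6) (6,4) (6,5) (6,6)] -> total=10
Click 3 (4,2) count=4: revealed 1 new [(4,2)] -> total=11
Click 4 (6,0) count=0: revealed 6 new [(5,0) (5,1) (5,2) (6,0) (6,1) (6,2)] -> total=17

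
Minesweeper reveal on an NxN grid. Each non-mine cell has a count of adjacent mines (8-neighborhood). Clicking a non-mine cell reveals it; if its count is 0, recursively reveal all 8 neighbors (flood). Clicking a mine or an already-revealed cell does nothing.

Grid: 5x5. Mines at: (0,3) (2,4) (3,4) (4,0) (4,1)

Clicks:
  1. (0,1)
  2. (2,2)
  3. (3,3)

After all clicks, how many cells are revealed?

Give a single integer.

Answer: 15

Derivation:
Click 1 (0,1) count=0: revealed 15 new [(0,0) (0,1) (0,2) (1,0) (1,1) (1,2) (1,3) (2,0) (2,1) (2,2) (2,3) (3,0) (3,1) (3,2) (3,3)] -> total=15
Click 2 (2,2) count=0: revealed 0 new [(none)] -> total=15
Click 3 (3,3) count=2: revealed 0 new [(none)] -> total=15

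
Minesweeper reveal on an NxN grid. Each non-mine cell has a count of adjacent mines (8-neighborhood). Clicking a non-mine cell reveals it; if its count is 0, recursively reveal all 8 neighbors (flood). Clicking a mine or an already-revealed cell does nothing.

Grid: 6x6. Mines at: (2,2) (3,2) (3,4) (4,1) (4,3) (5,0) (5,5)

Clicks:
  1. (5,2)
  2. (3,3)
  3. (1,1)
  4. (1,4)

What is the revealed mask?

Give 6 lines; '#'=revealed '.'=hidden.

Answer: ######
######
##.###
##.#..
......
..#...

Derivation:
Click 1 (5,2) count=2: revealed 1 new [(5,2)] -> total=1
Click 2 (3,3) count=4: revealed 1 new [(3,3)] -> total=2
Click 3 (1,1) count=1: revealed 1 new [(1,1)] -> total=3
Click 4 (1,4) count=0: revealed 18 new [(0,0) (0,1) (0,2) (0,3) (0,4) (0,5) (1,0) (1,2) (1,3) (1,4) (1,5) (2,0) (2,1) (2,3) (2,4) (2,5) (3,0) (3,1)] -> total=21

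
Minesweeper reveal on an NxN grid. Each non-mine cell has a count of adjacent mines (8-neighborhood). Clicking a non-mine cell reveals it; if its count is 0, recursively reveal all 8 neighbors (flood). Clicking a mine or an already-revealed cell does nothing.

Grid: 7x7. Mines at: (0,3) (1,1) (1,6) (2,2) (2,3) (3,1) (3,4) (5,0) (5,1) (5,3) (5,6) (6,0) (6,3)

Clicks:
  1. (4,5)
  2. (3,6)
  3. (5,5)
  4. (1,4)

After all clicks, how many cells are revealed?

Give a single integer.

Answer: 8

Derivation:
Click 1 (4,5) count=2: revealed 1 new [(4,5)] -> total=1
Click 2 (3,6) count=0: revealed 5 new [(2,5) (2,6) (3,5) (3,6) (4,6)] -> total=6
Click 3 (5,5) count=1: revealed 1 new [(5,5)] -> total=7
Click 4 (1,4) count=2: revealed 1 new [(1,4)] -> total=8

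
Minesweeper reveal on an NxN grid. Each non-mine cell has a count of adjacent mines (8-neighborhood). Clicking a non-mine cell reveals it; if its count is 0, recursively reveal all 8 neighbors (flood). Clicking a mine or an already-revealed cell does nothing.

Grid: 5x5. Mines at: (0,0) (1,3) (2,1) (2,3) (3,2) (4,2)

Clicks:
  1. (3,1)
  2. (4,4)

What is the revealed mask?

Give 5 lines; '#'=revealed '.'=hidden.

Answer: .....
.....
.....
.#.##
...##

Derivation:
Click 1 (3,1) count=3: revealed 1 new [(3,1)] -> total=1
Click 2 (4,4) count=0: revealed 4 new [(3,3) (3,4) (4,3) (4,4)] -> total=5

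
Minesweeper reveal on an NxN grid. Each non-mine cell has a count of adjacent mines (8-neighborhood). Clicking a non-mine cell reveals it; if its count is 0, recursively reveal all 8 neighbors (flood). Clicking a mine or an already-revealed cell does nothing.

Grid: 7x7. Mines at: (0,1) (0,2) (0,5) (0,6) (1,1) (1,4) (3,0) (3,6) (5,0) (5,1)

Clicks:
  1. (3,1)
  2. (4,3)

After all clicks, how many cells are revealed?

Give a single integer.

Answer: 26

Derivation:
Click 1 (3,1) count=1: revealed 1 new [(3,1)] -> total=1
Click 2 (4,3) count=0: revealed 25 new [(2,1) (2,2) (2,3) (2,4) (2,5) (3,2) (3,3) (3,4) (3,5) (4,1) (4,2) (4,3) (4,4) (4,5) (4,6) (5,2) (5,3) (5,4) (5,5) (5,6) (6,2) (6,3) (6,4) (6,5) (6,6)] -> total=26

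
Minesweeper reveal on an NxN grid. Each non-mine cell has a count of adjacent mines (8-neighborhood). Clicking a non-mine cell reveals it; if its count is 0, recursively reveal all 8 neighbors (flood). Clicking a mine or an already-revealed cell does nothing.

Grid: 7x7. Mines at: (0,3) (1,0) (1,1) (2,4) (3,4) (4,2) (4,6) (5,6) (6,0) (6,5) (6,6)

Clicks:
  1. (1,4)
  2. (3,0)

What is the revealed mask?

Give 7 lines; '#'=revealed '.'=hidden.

Click 1 (1,4) count=2: revealed 1 new [(1,4)] -> total=1
Click 2 (3,0) count=0: revealed 8 new [(2,0) (2,1) (3,0) (3,1) (4,0) (4,1) (5,0) (5,1)] -> total=9

Answer: .......
....#..
##.....
##.....
##.....
##.....
.......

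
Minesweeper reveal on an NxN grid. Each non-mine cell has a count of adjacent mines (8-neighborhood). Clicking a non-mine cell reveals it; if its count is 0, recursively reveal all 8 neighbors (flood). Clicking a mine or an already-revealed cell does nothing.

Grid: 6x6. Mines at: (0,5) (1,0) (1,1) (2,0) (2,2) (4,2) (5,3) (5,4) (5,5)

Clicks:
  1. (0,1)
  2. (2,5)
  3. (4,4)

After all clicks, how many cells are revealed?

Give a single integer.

Click 1 (0,1) count=2: revealed 1 new [(0,1)] -> total=1
Click 2 (2,5) count=0: revealed 12 new [(1,3) (1,4) (1,5) (2,3) (2,4) (2,5) (3,3) (3,4) (3,5) (4,3) (4,4) (4,5)] -> total=13
Click 3 (4,4) count=3: revealed 0 new [(none)] -> total=13

Answer: 13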